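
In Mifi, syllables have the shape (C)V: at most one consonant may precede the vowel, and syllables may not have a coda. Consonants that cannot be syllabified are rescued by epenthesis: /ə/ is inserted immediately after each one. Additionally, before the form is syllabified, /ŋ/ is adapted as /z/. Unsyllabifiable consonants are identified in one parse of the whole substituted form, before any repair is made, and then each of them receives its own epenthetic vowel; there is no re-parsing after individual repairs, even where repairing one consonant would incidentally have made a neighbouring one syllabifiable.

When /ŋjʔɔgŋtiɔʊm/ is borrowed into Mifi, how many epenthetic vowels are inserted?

After substitution the input is /zjʔɔgztiɔʊm/.
The unsyllabifiable consonants are /z/, /j/, /g/, /z/, /m/; each receives one epenthetic vowel.

5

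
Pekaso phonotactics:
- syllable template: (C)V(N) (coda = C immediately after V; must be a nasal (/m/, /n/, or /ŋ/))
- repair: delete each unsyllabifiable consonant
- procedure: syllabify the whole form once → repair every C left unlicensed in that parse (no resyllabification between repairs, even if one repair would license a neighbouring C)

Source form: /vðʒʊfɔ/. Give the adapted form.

ʒʊfɔ

Under (C)V(N), the unsyllabifiable consonants are /v/, /ð/ (only a nasal (/m/, /n/, or /ŋ/) is licensed in coda position; onsets are limited to one consonant).
Deletion applies to /v/, /ð/.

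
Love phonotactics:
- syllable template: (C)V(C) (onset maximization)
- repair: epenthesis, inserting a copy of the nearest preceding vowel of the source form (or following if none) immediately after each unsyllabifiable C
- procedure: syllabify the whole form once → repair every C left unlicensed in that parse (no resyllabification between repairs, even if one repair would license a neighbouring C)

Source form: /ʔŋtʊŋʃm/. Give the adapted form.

ʔʊŋʊtʊŋʃʊmʊ

Under (C)V(C), the unsyllabifiable consonants are /ʔ/, /ŋ/, /ʃ/, /m/ (at most one coda consonant is licensed; onsets are limited to one consonant).
Each unlicensed consonant becomes the onset of a new syllable: /ʔ/ → /ʔʊ/, /ŋ/ → /ŋʊ/, /ʃ/ → /ʃʊ/, /m/ → /mʊ/.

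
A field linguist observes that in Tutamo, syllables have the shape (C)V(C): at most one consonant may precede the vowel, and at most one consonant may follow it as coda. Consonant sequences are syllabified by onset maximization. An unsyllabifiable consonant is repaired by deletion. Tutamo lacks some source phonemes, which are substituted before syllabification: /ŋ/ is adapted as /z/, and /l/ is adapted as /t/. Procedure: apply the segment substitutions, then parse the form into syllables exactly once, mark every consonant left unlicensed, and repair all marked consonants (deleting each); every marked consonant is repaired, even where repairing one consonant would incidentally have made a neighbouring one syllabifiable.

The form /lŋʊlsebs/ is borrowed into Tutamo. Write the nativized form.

Substitution: /l/ → /t/, /ŋ/ → /z/, giving /tzʊtsebs/.
The consonants /t/, /s/ cannot be parsed into a legal (C)V(C) syllable (at most one coda consonant is licensed; onsets are limited to one consonant).
Each unlicensed consonant is deleted: /t/, /s/.

zʊtseb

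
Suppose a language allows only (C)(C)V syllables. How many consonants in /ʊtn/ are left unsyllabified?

Syllabifying with onset maximization leaves /t/, /n/ stranded (no codas are permitted; onsets may contain at most 2 consonants).

2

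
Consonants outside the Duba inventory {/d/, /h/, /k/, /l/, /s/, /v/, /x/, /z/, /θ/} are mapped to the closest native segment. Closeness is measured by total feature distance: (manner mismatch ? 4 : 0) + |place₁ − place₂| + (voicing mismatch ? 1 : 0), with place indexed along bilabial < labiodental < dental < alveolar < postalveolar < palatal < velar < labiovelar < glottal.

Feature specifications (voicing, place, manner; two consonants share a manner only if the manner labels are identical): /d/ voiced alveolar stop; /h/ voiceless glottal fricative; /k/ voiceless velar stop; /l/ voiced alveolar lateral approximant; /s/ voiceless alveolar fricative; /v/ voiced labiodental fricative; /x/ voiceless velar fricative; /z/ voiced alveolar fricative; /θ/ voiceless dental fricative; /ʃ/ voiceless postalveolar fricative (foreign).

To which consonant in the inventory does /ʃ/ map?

/s/ is closest: same manner (fricative), place distance 1 (postalveolar→alveolar), same voicing; total 1. Next closest is /x/ at distance 2.

s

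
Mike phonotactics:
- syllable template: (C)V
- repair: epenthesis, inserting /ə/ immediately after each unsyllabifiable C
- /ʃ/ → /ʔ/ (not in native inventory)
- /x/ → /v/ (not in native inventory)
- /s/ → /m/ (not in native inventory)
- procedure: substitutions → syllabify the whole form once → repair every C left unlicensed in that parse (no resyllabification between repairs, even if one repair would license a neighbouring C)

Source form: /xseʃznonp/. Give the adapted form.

vəmeʔəzənonəpə

Substitution: /x/ → /v/, /s/ → /m/, /ʃ/ → /ʔ/, giving /vmeʔznonp/.
The consonants /v/, /ʔ/, /z/, /n/, /p/ cannot be parsed into a legal (C)V syllable (no codas are permitted; onsets are limited to one consonant).
Inserting the epenthetic vowel yields /v/ → /və/, /ʔ/ → /ʔə/, /z/ → /zə/, /n/ → /nə/, /p/ → /pə/.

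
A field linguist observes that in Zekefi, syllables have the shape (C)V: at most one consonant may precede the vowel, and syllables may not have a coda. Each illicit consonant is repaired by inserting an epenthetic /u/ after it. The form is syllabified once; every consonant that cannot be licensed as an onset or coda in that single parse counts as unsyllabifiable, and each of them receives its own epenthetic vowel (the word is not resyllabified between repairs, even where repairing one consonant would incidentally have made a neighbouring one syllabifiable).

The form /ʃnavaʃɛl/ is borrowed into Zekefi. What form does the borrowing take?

ʃunavaʃɛlu

Syllabifying with onset maximization leaves /ʃ/, /l/ stranded (no codas are permitted; onsets are limited to one consonant).
Each unlicensed consonant becomes the onset of a new syllable: /ʃ/ → /ʃu/, /l/ → /lu/.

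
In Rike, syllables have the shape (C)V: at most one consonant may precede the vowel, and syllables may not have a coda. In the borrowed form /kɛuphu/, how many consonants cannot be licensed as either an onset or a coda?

Syllabifying with onset maximization leaves /p/ stranded (no codas are permitted; onsets are limited to one consonant).

1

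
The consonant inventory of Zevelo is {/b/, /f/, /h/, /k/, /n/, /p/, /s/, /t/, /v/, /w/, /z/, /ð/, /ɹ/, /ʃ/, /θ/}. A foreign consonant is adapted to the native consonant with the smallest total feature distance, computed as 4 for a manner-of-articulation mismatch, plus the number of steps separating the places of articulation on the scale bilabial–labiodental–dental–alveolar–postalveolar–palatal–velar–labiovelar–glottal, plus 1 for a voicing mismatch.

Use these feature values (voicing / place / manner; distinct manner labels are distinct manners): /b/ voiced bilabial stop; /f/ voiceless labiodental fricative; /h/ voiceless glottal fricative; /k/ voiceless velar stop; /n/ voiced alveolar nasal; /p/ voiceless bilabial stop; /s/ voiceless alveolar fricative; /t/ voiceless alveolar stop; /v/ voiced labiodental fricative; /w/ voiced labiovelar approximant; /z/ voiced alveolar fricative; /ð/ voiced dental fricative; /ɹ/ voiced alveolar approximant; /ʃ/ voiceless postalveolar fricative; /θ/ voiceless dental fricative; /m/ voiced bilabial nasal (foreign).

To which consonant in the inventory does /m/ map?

n

/n/ is closest: same manner (nasal), place distance 3 (bilabial→alveolar), same voicing; total 3. Next closest is /b/ at distance 4.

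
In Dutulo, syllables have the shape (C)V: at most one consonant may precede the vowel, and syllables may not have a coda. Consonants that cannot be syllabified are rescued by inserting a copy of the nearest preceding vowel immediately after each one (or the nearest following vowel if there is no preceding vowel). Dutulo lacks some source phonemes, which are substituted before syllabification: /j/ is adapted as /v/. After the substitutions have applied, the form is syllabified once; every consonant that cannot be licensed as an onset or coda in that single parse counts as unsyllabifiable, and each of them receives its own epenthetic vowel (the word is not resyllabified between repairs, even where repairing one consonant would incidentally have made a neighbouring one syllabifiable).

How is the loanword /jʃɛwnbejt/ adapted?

Substitution: /j/ → /v/, giving /vʃɛwnbevt/.
Syllabifying with onset maximization leaves /v/, /w/, /n/, /v/, /t/ stranded (no codas are permitted; onsets are limited to one consonant).
Epenthesis after each stranded consonant: /v/ → /vɛ/, /w/ → /wɛ/, /n/ → /nɛ/, /v/ → /ve/, /t/ → /te/.

vɛʃɛwɛnɛbevete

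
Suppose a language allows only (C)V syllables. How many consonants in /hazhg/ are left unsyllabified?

The consonants /z/, /h/, /g/ cannot be parsed into a legal (C)V syllable (no codas are permitted; onsets are limited to one consonant).

3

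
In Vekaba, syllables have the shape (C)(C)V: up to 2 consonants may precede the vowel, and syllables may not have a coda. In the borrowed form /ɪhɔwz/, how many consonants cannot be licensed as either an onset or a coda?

2

Syllabifying with onset maximization leaves /w/, /z/ stranded (no codas are permitted; onsets may contain at most 2 consonants).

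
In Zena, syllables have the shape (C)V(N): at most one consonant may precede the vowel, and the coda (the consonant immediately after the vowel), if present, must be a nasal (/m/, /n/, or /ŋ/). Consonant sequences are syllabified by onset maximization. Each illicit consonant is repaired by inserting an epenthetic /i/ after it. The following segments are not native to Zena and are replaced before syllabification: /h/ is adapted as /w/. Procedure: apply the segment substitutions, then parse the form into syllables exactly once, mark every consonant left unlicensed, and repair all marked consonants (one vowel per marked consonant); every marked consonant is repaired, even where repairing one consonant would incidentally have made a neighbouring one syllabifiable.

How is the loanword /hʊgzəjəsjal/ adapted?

Substitution: /h/ → /w/, giving /wʊgzəjəsjal/.
The consonants /g/, /s/, /l/ cannot be parsed into a legal (C)V(N) syllable (only a nasal (/m/, /n/, or /ŋ/) is licensed in coda position; onsets are limited to one consonant).
Each unlicensed consonant becomes the onset of a new syllable: /g/ → /gi/, /s/ → /si/, /l/ → /li/.

wʊgizəjəsijali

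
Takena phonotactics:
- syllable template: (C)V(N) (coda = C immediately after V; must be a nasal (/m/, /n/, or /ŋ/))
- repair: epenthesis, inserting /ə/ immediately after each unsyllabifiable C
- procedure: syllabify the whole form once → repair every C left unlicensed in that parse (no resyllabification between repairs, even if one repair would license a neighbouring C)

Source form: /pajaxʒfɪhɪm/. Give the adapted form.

pajaxəʒəfɪhɪm

Under (C)V(N), the unsyllabifiable consonants are /x/, /ʒ/ (only a nasal (/m/, /n/, or /ŋ/) is licensed in coda position; onsets are limited to one consonant).
Each unlicensed consonant becomes the onset of a new syllable: /x/ → /xə/, /ʒ/ → /ʒə/.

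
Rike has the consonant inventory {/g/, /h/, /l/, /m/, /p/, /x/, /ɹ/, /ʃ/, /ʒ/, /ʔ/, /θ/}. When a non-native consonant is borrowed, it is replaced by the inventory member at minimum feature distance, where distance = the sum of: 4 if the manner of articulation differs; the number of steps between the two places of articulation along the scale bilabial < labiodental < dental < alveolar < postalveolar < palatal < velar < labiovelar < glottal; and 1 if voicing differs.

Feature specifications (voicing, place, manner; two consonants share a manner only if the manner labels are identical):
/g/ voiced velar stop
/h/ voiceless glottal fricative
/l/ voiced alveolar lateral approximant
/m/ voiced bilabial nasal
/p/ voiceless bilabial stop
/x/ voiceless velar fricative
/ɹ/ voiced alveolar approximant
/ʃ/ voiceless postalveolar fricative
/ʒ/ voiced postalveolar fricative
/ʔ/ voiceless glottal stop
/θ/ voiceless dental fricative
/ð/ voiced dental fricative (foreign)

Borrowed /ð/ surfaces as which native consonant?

/θ/ is closest: same manner (fricative), place distance 0 (dental→dental), voicing differs (+1); total 1. Next closest is /ʒ/ at distance 2.

θ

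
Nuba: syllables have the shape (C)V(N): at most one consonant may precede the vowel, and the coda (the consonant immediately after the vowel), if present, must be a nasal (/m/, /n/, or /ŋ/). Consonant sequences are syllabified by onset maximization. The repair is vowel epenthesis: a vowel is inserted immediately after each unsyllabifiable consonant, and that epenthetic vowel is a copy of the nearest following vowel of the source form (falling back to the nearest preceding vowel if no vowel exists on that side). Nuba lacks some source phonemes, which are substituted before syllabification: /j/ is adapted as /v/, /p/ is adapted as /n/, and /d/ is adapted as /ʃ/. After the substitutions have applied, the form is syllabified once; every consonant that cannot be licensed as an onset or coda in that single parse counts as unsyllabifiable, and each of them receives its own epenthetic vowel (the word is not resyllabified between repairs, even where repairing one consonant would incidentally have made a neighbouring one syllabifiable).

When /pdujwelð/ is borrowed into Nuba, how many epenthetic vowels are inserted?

After substitution the input is /nʃuvwelð/.
The unsyllabifiable consonants are /n/, /v/, /l/, /ð/; each receives one epenthetic vowel.

4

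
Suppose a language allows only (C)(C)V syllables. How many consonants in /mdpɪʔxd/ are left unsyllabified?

Syllabifying with onset maximization leaves /m/, /ʔ/, /x/, /d/ stranded (no codas are permitted; onsets may contain at most 2 consonants).

4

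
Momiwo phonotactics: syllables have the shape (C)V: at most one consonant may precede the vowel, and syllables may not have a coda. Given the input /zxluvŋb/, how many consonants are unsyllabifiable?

Under (C)V, the unsyllabifiable consonants are /z/, /x/, /v/, /ŋ/, /b/ (no codas are permitted; onsets are limited to one consonant).

5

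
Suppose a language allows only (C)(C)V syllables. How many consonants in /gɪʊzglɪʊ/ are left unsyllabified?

The consonants /z/ cannot be parsed into a legal (C)(C)V syllable (no codas are permitted; onsets may contain at most 2 consonants).

1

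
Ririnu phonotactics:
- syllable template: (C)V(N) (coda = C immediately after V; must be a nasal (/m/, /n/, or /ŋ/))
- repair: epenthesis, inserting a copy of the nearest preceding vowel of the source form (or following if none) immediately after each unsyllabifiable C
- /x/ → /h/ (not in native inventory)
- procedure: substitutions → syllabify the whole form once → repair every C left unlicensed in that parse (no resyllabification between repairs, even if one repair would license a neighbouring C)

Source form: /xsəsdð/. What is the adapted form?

həsəsədəðə

Substitution: /x/ → /h/, giving /hsəsdð/.
The consonants /h/, /s/, /d/, /ð/ cannot be parsed into a legal (C)V(N) syllable (only a nasal (/m/, /n/, or /ŋ/) is licensed in coda position; onsets are limited to one consonant).
Epenthesis after each stranded consonant: /h/ → /hə/, /s/ → /sə/, /d/ → /də/, /ð/ → /ðə/.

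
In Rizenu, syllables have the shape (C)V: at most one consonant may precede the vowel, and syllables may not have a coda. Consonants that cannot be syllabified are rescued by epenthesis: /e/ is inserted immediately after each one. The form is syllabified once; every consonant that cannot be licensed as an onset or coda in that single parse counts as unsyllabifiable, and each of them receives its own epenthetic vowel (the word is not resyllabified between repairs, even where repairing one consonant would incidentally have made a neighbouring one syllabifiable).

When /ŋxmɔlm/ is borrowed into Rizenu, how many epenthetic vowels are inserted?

4

The unsyllabifiable consonants are /ŋ/, /x/, /l/, /m/; each receives one epenthetic vowel.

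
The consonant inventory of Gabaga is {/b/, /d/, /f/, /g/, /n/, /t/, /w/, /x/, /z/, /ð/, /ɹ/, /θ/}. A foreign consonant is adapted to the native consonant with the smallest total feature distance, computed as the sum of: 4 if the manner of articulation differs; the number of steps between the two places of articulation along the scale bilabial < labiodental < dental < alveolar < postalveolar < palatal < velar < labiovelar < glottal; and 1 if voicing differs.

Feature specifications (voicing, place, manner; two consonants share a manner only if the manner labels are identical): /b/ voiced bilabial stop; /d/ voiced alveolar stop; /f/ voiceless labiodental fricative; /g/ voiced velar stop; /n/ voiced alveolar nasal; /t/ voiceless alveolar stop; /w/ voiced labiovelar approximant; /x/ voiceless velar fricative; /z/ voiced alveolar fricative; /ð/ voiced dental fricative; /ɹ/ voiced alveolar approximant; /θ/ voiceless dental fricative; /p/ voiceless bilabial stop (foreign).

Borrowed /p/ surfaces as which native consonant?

b

/b/ is closest: same manner (stop), place distance 0 (bilabial→bilabial), voicing differs (+1); total 1. Next closest is /t/ at distance 3.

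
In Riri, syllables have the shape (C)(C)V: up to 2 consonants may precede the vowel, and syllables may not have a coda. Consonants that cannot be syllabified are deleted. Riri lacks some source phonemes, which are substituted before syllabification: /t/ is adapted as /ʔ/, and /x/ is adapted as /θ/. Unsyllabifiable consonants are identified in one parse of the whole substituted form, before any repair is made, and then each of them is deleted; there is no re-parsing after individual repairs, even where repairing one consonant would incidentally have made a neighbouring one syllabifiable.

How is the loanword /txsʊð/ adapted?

θsʊ

Substitution: /t/ → /ʔ/, /x/ → /θ/, giving /ʔθsʊð/.
Under (C)(C)V, the unsyllabifiable consonants are /ʔ/, /ð/ (no codas are permitted; onsets may contain at most 2 consonants).
Deleting the stranded consonants removes /ʔ/, /ð/.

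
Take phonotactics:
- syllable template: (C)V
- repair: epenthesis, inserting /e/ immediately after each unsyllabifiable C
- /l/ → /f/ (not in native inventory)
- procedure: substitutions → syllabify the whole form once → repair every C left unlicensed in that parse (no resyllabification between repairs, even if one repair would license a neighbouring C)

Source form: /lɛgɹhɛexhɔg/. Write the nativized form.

Substitution: /l/ → /f/, giving /fɛgɹhɛexhɔg/.
Syllabifying with onset maximization leaves /g/, /ɹ/, /x/, /g/ stranded (no codas are permitted; onsets are limited to one consonant).
Each unlicensed consonant becomes the onset of a new syllable: /g/ → /ge/, /ɹ/ → /ɹe/, /x/ → /xe/, /g/ → /ge/.

fɛgeɹehɛexehɔge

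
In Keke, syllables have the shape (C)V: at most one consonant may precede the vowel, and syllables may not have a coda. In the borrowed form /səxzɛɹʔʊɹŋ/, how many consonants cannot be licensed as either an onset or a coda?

4

Syllabifying with onset maximization leaves /x/, /ɹ/, /ɹ/, /ŋ/ stranded (no codas are permitted; onsets are limited to one consonant).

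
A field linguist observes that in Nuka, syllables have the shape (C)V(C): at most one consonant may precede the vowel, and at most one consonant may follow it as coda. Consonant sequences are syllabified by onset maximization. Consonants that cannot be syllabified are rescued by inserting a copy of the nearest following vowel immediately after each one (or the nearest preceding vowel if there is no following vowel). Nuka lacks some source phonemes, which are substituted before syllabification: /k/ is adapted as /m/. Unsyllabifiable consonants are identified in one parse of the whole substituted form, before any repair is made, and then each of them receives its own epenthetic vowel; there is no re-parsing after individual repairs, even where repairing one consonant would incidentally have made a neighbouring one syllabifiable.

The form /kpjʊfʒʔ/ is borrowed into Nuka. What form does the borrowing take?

mʊpʊjʊfʒʊʔʊ

Substitution: /k/ → /m/, giving /mpjʊfʒʔ/.
Under (C)V(C), the unsyllabifiable consonants are /m/, /p/, /ʒ/, /ʔ/ (at most one coda consonant is licensed; onsets are limited to one consonant).
Epenthesis after each stranded consonant: /m/ → /mʊ/, /p/ → /pʊ/, /ʒ/ → /ʒʊ/, /ʔ/ → /ʔʊ/.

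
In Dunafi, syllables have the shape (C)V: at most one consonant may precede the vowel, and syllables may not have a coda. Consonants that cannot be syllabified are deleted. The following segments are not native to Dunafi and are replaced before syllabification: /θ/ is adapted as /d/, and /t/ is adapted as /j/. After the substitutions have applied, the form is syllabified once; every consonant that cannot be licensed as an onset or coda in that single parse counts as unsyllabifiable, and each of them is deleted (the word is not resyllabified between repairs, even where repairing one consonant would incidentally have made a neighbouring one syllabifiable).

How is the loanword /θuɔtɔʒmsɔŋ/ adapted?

Substitution: /θ/ → /d/, /t/ → /j/, giving /duɔjɔʒmsɔŋ/.
Syllabifying with onset maximization leaves /ʒ/, /m/, /ŋ/ stranded (no codas are permitted; onsets are limited to one consonant).
Deleting the stranded consonants removes /ʒ/, /m/, /ŋ/.

duɔjɔsɔ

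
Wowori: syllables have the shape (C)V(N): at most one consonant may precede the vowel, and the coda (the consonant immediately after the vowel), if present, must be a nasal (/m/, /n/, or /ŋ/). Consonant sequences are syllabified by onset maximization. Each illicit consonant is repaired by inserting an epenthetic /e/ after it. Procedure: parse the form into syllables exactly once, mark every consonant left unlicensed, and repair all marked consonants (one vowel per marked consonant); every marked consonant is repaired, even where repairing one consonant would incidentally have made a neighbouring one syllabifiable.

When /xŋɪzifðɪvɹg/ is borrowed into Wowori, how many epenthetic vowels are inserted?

5

The unsyllabifiable consonants are /x/, /f/, /v/, /ɹ/, /g/; each receives one epenthetic vowel.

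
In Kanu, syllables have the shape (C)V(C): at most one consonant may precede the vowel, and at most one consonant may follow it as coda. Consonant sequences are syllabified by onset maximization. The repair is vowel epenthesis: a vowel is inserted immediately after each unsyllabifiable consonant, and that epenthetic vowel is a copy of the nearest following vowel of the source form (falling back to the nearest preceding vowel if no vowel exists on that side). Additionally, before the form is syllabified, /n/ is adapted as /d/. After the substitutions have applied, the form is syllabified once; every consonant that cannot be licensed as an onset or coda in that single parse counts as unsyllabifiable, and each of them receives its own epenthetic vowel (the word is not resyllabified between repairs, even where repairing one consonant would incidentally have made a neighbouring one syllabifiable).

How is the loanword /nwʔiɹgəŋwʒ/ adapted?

diwiʔiɹgəŋwəʒə

Substitution: /n/ → /d/, giving /dwʔiɹgəŋwʒ/.
The consonants /d/, /w/, /w/, /ʒ/ cannot be parsed into a legal (C)V(C) syllable (at most one coda consonant is licensed; onsets are limited to one consonant).
Each unlicensed consonant becomes the onset of a new syllable: /d/ → /di/, /w/ → /wi/, /w/ → /wə/, /ʒ/ → /ʒə/.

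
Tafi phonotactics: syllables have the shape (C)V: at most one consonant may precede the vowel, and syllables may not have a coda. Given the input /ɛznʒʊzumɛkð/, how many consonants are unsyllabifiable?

Under (C)V, the unsyllabifiable consonants are /z/, /n/, /k/, /ð/ (no codas are permitted; onsets are limited to one consonant).

4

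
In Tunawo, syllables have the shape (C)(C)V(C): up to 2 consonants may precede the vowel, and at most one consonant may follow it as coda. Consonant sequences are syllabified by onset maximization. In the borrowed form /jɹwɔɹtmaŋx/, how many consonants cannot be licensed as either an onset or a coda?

2

Syllabifying with onset maximization leaves /j/, /x/ stranded (at most one coda consonant is licensed; onsets may contain at most 2 consonants).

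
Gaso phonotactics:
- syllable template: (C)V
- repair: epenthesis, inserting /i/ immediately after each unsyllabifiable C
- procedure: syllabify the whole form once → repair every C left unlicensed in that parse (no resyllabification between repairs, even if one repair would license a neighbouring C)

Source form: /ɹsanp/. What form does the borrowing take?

ɹisanipi

Under (C)V, the unsyllabifiable consonants are /ɹ/, /n/, /p/ (no codas are permitted; onsets are limited to one consonant).
Inserting the epenthetic vowel yields /ɹ/ → /ɹi/, /n/ → /ni/, /p/ → /pi/.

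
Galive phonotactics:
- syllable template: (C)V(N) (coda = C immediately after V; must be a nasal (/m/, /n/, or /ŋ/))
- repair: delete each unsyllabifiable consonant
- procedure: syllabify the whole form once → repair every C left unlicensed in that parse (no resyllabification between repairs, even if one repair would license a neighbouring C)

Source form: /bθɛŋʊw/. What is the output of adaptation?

The consonants /b/, /w/ cannot be parsed into a legal (C)V(N) syllable (only a nasal (/m/, /n/, or /ŋ/) is licensed in coda position; onsets are limited to one consonant).
Deleting the stranded consonants removes /b/, /w/.

θɛŋʊ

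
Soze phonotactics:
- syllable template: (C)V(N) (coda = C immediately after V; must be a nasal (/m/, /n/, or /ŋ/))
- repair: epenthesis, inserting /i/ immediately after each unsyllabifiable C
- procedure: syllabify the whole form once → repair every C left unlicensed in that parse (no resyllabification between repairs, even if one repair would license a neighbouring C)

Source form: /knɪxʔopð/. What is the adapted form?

kinɪxiʔopiði

Syllabifying with onset maximization leaves /k/, /x/, /p/, /ð/ stranded (only a nasal (/m/, /n/, or /ŋ/) is licensed in coda position; onsets are limited to one consonant).
Epenthesis after each stranded consonant: /k/ → /ki/, /x/ → /xi/, /p/ → /pi/, /ð/ → /ði/.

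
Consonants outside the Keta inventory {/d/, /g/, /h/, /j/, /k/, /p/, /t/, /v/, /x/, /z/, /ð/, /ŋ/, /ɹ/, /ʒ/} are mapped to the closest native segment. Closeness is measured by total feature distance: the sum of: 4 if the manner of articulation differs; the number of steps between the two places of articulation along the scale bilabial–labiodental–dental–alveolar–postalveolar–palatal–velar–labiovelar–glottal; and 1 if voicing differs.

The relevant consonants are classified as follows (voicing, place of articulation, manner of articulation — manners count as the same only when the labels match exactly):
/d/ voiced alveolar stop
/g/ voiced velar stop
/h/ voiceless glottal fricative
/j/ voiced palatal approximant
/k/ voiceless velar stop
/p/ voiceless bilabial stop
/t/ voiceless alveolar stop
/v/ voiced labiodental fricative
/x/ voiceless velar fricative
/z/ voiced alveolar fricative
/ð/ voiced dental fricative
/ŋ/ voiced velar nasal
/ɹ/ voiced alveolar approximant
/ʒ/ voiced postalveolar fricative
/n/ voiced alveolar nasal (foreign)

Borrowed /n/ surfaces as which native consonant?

/ŋ/ is closest: same manner (nasal), place distance 3 (alveolar→velar), same voicing; total 3. Next closest is /d/ at distance 4.

ŋ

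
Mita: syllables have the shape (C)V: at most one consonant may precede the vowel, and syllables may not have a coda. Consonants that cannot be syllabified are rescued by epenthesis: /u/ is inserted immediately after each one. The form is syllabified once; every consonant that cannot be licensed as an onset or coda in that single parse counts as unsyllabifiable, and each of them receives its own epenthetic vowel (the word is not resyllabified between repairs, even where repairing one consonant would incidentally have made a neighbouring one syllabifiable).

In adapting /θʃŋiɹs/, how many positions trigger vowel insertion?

4

The unsyllabifiable consonants are /θ/, /ʃ/, /ɹ/, /s/; each receives one epenthetic vowel.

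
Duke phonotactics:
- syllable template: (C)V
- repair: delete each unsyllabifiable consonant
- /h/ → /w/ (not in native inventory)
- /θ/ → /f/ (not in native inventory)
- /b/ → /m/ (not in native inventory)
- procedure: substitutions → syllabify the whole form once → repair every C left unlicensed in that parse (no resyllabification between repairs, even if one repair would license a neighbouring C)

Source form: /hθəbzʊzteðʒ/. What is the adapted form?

Substitution: /h/ → /w/, /θ/ → /f/, /b/ → /m/, giving /wfəmzʊzteðʒ/.
The consonants /w/, /m/, /z/, /ð/, /ʒ/ cannot be parsed into a legal (C)V syllable (no codas are permitted; onsets are limited to one consonant).
Deletion applies to /w/, /m/, /z/, /ð/, /ʒ/.

fəzʊte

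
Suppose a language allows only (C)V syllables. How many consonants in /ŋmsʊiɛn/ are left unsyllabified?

3

The consonants /ŋ/, /m/, /n/ cannot be parsed into a legal (C)V syllable (no codas are permitted; onsets are limited to one consonant).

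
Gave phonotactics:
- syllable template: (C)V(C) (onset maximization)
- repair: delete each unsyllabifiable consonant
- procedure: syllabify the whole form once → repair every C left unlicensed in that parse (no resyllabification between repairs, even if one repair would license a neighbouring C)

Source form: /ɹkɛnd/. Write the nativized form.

kɛn

The consonants /ɹ/, /d/ cannot be parsed into a legal (C)V(C) syllable (at most one coda consonant is licensed; onsets are limited to one consonant).
Deletion applies to /ɹ/, /d/.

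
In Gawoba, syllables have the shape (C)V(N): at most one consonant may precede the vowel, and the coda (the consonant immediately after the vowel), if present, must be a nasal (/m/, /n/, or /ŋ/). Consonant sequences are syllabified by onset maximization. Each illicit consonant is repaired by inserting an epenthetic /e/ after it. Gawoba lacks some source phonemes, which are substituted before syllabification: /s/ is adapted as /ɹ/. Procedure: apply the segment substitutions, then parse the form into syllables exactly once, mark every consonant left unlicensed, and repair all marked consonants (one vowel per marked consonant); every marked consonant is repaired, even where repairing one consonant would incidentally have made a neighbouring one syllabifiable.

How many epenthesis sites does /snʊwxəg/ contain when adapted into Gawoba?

After substitution the input is /ɹnʊwxəg/.
The unsyllabifiable consonants are /ɹ/, /w/, /g/; each receives one epenthetic vowel.

3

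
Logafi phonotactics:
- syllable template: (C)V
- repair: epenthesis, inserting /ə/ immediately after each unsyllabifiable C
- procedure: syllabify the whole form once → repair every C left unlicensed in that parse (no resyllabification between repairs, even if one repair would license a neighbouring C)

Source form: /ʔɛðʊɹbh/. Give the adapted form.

The consonants /ɹ/, /b/, /h/ cannot be parsed into a legal (C)V syllable (no codas are permitted; onsets are limited to one consonant).
Inserting the epenthetic vowel yields /ɹ/ → /ɹə/, /b/ → /bə/, /h/ → /hə/.

ʔɛðʊɹəbəhə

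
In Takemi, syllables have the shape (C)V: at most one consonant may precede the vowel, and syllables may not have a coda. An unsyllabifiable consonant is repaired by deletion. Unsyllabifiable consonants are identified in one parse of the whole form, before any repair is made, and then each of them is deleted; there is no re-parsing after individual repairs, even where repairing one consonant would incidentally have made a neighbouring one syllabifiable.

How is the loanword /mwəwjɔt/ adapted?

Under (C)V, the unsyllabifiable consonants are /m/, /w/, /t/ (no codas are permitted; onsets are limited to one consonant).
Deleting the stranded consonants removes /m/, /w/, /t/.

wəjɔ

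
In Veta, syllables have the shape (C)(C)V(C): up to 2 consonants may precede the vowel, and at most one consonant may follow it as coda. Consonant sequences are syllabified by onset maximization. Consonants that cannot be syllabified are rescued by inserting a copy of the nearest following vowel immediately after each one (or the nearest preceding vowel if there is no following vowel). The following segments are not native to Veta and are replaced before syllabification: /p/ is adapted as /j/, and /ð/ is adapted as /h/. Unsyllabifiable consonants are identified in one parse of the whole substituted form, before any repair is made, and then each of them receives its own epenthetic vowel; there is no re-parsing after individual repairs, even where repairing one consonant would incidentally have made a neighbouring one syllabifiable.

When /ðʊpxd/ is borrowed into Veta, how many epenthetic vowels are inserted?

2

After substitution the input is /hʊjxd/.
The unsyllabifiable consonants are /x/, /d/; each receives one epenthetic vowel.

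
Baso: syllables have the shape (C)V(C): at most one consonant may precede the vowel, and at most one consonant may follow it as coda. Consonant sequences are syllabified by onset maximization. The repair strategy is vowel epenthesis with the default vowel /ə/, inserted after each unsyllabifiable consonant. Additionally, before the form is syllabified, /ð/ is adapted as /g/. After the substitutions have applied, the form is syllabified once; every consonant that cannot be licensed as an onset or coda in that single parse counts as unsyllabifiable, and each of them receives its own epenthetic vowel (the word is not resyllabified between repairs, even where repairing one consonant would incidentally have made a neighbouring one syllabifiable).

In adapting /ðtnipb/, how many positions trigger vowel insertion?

After substitution the input is /gtnipb/.
The unsyllabifiable consonants are /g/, /t/, /b/; each receives one epenthetic vowel.

3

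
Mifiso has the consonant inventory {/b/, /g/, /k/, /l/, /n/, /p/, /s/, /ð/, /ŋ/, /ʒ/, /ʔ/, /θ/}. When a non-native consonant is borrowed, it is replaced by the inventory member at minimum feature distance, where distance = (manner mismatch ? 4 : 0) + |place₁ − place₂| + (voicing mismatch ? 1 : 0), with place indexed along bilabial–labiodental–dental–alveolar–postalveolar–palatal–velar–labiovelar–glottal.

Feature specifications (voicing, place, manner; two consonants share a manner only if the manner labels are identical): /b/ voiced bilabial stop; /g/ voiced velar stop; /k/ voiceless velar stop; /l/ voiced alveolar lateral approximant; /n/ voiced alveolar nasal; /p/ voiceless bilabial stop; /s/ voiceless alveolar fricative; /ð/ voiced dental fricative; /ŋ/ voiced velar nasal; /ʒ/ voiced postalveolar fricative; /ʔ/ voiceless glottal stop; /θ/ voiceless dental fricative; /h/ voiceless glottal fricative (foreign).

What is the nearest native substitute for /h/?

/ʔ/ is closest: manner differs (fricative→stop, +4), place distance 0 (glottal→glottal), same voicing; total 4. Next closest is /s/ at distance 5.

ʔ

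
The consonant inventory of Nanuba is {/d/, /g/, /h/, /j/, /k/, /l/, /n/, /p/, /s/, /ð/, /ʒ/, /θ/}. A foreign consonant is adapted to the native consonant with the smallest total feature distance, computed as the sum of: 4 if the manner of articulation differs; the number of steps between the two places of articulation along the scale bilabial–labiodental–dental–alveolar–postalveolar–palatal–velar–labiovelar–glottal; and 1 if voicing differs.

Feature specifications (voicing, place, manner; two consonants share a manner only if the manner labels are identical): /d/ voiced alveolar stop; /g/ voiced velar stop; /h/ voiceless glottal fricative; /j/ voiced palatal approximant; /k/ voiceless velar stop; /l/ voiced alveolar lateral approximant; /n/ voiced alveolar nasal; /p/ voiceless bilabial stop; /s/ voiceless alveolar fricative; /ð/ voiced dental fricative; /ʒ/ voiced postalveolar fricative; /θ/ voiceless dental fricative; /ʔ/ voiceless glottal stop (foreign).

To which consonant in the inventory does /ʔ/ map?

/k/ is closest: same manner (stop), place distance 2 (glottal→velar), same voicing; total 2. Next closest is /g/ at distance 3.

k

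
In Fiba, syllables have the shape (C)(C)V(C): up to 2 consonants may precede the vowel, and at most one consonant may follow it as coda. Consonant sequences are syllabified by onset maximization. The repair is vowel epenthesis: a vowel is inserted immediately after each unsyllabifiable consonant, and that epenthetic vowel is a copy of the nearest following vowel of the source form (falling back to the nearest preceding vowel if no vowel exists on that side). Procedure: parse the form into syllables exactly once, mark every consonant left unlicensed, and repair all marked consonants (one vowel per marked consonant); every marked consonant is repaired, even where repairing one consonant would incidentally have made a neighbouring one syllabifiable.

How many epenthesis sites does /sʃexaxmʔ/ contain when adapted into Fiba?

2

The unsyllabifiable consonants are /m/, /ʔ/; each receives one epenthetic vowel.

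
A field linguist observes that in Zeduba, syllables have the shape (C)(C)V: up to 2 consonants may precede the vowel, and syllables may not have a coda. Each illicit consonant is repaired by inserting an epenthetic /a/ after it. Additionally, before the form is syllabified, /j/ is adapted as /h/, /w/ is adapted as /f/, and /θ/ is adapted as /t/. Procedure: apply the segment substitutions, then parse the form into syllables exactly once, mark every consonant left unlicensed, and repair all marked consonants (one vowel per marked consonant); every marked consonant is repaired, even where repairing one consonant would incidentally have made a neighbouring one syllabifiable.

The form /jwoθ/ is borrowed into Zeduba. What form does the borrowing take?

hfota

Substitution: /j/ → /h/, /w/ → /f/, /θ/ → /t/, giving /hfot/.
The consonants /t/ cannot be parsed into a legal (C)(C)V syllable (no codas are permitted; onsets may contain at most 2 consonants).
Epenthesis after each stranded consonant: /t/ → /ta/.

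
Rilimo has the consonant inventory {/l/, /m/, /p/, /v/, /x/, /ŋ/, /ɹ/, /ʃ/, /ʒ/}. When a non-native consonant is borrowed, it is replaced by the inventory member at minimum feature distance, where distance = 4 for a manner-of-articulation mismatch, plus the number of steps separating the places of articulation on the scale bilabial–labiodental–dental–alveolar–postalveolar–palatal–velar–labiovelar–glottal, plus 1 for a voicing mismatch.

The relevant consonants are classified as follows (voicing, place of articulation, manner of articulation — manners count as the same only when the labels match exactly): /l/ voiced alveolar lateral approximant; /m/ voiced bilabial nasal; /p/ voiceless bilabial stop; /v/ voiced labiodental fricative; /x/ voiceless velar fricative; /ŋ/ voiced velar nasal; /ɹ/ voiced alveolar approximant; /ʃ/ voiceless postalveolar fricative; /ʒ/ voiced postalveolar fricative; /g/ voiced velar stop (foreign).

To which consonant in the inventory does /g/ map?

ŋ

/ŋ/ is closest: manner differs (stop→nasal, +4), place distance 0 (velar→velar), same voicing; total 4. Next closest is /x/ at distance 5.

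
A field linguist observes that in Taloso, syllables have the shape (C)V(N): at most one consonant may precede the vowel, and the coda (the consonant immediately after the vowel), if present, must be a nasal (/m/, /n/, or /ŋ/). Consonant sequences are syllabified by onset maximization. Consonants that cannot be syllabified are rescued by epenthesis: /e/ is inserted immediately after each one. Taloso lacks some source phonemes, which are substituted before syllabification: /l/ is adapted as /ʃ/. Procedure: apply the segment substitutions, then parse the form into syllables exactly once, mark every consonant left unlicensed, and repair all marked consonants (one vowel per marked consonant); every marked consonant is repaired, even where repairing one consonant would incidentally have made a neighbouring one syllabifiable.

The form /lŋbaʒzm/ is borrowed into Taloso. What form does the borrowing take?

Substitution: /l/ → /ʃ/, giving /ʃŋbaʒzm/.
Under (C)V(N), the unsyllabifiable consonants are /ʃ/, /ŋ/, /ʒ/, /z/, /m/ (only a nasal (/m/, /n/, or /ŋ/) is licensed in coda position; onsets are limited to one consonant).
Each unlicensed consonant becomes the onset of a new syllable: /ʃ/ → /ʃe/, /ŋ/ → /ŋe/, /ʒ/ → /ʒe/, /z/ → /ze/, /m/ → /me/.

ʃeŋebaʒezeme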